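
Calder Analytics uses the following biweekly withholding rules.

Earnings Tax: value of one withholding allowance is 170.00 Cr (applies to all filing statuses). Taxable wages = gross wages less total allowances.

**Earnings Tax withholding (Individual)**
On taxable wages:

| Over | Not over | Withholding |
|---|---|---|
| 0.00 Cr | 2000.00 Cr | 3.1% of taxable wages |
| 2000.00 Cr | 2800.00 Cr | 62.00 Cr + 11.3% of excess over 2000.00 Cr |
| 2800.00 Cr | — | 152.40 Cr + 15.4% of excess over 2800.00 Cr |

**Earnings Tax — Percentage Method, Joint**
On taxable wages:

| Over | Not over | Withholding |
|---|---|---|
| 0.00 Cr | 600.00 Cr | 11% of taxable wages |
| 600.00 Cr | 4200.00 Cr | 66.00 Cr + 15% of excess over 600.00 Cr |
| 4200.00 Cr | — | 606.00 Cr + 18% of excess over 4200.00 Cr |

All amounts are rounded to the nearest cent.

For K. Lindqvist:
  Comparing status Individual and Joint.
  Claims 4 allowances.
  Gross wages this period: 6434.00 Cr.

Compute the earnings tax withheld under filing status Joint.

885.72 Cr

Earnings Tax (Joint): taxable = 6434.00 Cr − 4×170.00 Cr = 5754.00 Cr
  606.00 Cr + 18% × (5754.00 Cr − 4200.00 Cr) = 606.00 Cr + 18% × 1554.00 Cr = 885.72 Cr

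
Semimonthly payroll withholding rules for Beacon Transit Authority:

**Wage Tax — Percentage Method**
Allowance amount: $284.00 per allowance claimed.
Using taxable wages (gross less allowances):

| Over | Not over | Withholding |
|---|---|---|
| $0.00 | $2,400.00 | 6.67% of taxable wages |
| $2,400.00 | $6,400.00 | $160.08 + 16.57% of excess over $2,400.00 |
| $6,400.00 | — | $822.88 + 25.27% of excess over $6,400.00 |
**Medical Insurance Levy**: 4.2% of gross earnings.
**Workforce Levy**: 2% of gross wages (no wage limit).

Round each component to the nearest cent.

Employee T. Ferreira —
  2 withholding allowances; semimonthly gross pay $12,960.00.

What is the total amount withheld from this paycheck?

$3,140.58

Wage Tax: taxable = $12,960.00 − 2×$284.00 = $12,392.00
  $822.88 + 25.27% × ($12,392.00 − $6,400.00) = $822.88 + 25.27% × $5,992.00 = $2,337.06
Medical Insurance Levy: 4.2% × $12,960.00 = $544.32
Workforce Levy: 2% × $12,960.00 = $259.20
Total: $2,337.06 + $544.32 + $259.20 = $3,140.58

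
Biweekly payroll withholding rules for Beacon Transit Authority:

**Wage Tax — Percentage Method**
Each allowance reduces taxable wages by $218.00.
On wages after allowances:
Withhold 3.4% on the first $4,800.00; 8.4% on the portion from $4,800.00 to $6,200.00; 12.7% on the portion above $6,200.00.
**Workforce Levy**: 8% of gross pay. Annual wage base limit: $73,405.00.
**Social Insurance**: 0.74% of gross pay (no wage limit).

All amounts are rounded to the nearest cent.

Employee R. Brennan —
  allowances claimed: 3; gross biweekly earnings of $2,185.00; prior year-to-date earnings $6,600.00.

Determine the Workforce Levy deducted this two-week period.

Workforce Levy: 8% × $2,185.00 = $174.80

$174.80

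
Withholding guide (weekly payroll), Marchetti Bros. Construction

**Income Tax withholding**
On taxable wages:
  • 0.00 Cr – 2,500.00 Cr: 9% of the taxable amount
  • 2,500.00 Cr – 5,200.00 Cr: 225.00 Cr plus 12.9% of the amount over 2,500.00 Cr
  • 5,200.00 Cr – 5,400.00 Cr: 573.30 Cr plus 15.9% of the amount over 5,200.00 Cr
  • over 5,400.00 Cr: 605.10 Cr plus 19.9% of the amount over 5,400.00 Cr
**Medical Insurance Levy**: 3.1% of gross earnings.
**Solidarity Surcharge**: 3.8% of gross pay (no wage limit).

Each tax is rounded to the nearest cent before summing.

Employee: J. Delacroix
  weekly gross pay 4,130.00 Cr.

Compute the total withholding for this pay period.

Income Tax: taxable = 4,130.00 Cr
  225.00 Cr + 12.9% × (4,130.00 Cr − 2,500.00 Cr) = 225.00 Cr + 12.9% × 1,630.00 Cr = 435.27 Cr
Medical Insurance Levy: 3.1% × 4,130.00 Cr = 128.03 Cr
Solidarity Surcharge: 3.8% × 4,130.00 Cr = 156.94 Cr
Total: 435.27 Cr + 128.03 Cr + 156.94 Cr = 720.24 Cr

720.24 Cr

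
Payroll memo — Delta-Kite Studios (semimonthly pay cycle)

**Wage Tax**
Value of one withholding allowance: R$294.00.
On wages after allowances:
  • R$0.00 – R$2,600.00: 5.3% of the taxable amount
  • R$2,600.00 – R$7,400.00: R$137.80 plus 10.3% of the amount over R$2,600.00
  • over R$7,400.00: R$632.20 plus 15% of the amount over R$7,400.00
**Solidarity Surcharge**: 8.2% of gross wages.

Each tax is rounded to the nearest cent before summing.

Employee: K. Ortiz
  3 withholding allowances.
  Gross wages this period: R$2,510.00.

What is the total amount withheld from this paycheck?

Wage Tax: taxable = R$2,510.00 − 3×R$294.00 = R$1,628.00
  5.3% × R$1,628.00 = R$86.28
Solidarity Surcharge: 8.2% × R$2,510.00 = R$205.82
Total: R$86.28 + R$205.82 = R$292.10

R$292.10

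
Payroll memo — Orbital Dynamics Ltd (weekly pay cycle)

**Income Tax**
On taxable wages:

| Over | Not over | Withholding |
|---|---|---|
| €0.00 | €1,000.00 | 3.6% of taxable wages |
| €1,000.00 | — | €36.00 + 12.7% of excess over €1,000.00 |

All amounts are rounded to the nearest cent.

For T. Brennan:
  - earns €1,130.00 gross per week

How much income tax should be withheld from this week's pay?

Income Tax: taxable = €1,130.00
  €36.00 + 12.7% × (€1,130.00 − €1,000.00) = €36.00 + 12.7% × €130.00 = €52.51

€52.51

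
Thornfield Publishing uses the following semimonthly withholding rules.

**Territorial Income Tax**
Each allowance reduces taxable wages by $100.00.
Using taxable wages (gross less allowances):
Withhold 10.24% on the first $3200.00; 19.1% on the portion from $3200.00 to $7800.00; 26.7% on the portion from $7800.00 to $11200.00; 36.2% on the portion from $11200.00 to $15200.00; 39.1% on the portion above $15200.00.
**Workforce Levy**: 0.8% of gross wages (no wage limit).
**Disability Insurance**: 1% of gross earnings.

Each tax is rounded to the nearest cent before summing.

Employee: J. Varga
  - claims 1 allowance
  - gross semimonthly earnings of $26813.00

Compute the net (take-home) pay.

$18266.71

Territorial Income Tax: taxable = $26813.00 − 1×$100.00 = $26713.00
  $3562.08 + 39.1% × ($26713.00 − $15200.00) = $3562.08 + 39.1% × $11513.00 = $8063.66
Workforce Levy: 0.8% × $26813.00 = $214.50
Disability Insurance: 1% × $26813.00 = $268.13
Total withheld: $8063.66 + $214.50 + $268.13 = $8546.29
Net pay: $26813.00 − $8546.29 = $18266.71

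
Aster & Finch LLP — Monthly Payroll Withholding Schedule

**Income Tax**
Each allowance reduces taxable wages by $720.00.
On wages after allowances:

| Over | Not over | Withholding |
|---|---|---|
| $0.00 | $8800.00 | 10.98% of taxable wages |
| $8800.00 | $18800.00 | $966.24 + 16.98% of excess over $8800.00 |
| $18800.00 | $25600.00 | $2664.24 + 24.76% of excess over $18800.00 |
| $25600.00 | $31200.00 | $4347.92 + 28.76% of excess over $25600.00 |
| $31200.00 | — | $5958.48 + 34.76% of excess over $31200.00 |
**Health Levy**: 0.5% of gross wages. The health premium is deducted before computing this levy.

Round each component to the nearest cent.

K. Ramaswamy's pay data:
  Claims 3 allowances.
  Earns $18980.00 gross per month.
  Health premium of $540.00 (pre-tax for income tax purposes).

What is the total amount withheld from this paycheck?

$2328.54

Income Tax: taxable = $18980.00 − $540.00 − 3×$720.00 = $16280.00
  $966.24 + 16.98% × ($16280.00 − $8800.00) = $966.24 + 16.98% × $7480.00 = $2236.34
Health Levy: 0.5% × $18440.00 = $92.20
Total: $2236.34 + $92.20 = $2328.54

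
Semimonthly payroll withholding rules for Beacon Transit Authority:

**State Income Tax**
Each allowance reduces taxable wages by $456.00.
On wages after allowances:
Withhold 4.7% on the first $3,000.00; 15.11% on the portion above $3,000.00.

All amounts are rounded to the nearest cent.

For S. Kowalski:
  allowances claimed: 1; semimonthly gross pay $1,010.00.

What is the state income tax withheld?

$26.04

State Income Tax: taxable = $1,010.00 − 1×$456.00 = $554.00
  4.7% × $554.00 = $26.04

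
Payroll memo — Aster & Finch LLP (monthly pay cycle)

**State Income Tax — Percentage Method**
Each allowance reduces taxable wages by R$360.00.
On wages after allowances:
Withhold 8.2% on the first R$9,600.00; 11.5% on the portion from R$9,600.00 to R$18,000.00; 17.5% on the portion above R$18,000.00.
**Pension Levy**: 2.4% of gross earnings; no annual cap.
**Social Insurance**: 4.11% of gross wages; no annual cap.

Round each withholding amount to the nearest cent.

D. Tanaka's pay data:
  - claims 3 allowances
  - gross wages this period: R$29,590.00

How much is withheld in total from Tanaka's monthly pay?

R$5,518.76

State Income Tax: taxable = R$29,590.00 − 3×R$360.00 = R$28,510.00
  R$1,753.20 + 17.5% × (R$28,510.00 − R$18,000.00) = R$1,753.20 + 17.5% × R$10,510.00 = R$3,592.45
Pension Levy: 2.4% × R$29,590.00 = R$710.16
Social Insurance: 4.11% × R$29,590.00 = R$1,216.15
Total: R$3,592.45 + R$710.16 + R$1,216.15 = R$5,518.76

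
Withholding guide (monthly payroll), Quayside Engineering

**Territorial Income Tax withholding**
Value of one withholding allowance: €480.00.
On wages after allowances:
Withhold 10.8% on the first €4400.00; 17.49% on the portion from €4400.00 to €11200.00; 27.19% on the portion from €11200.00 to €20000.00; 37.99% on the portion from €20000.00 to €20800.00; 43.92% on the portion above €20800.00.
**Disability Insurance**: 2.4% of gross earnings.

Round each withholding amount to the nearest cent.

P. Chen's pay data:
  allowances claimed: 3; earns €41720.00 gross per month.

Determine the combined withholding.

Territorial Income Tax: taxable = €41720.00 − 3×€480.00 = €40280.00
  €4361.16 + 43.92% × (€40280.00 − €20800.00) = €4361.16 + 43.92% × €19480.00 = €12916.78
Disability Insurance: 2.4% × €41720.00 = €1001.28
Total: €12916.78 + €1001.28 = €13918.06

€13918.06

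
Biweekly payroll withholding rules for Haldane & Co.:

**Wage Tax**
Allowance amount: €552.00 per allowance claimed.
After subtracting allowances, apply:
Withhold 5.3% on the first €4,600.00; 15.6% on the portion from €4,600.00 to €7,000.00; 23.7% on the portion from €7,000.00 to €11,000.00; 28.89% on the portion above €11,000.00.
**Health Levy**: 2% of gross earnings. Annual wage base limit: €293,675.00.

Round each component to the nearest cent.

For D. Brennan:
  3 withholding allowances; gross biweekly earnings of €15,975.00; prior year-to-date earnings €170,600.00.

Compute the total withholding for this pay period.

Wage Tax: taxable = €15,975.00 − 3×€552.00 = €14,319.00
  €1,566.20 + 28.89% × (€14,319.00 − €11,000.00) = €1,566.20 + 28.89% × €3,319.00 = €2,525.06
Health Levy: 2% × €15,975.00 = €319.50
Total: €2,525.06 + €319.50 = €2,844.56

€2,844.56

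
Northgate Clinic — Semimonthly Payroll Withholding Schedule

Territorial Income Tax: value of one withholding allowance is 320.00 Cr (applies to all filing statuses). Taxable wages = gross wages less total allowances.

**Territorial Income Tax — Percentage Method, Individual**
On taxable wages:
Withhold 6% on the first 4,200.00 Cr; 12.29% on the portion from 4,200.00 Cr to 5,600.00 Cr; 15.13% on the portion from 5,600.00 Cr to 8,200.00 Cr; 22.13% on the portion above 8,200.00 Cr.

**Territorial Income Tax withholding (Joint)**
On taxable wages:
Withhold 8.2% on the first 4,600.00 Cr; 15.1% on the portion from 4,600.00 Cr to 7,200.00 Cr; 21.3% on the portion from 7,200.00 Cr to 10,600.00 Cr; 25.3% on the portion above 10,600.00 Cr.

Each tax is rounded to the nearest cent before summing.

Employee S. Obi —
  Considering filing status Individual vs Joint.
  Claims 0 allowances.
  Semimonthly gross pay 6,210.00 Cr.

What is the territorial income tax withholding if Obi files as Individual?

Territorial Income Tax (Individual): taxable = 6,210.00 Cr
  424.06 Cr + 15.13% × (6,210.00 Cr − 5,600.00 Cr) = 424.06 Cr + 15.13% × 610.00 Cr = 516.35 Cr

516.35 Cr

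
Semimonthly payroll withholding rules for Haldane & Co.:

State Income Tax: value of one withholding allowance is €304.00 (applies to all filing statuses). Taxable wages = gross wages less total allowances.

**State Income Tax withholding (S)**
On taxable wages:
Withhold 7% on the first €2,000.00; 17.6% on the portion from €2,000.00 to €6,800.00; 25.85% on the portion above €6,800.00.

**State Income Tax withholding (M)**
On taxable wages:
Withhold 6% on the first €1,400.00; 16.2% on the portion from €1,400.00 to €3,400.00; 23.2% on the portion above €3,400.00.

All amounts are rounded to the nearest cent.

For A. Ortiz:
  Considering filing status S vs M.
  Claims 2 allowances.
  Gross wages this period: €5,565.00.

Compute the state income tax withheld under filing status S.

€660.43

State Income Tax (S): taxable = €5,565.00 − 2×€304.00 = €4,957.00
  €140.00 + 17.6% × (€4,957.00 − €2,000.00) = €140.00 + 17.6% × €2,957.00 = €660.43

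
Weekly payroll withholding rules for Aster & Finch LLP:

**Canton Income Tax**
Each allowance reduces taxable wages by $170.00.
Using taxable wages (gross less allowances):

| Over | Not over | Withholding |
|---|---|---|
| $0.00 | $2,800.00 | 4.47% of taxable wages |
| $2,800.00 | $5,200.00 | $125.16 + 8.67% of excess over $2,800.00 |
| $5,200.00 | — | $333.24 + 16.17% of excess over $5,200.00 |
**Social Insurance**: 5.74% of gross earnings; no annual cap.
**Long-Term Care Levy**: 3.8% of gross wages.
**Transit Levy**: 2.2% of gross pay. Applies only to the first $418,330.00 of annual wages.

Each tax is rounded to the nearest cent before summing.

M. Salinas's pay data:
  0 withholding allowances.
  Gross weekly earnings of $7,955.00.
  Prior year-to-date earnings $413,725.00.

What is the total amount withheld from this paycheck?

$1,638.94

Canton Income Tax: taxable = $7,955.00
  $333.24 + 16.17% × ($7,955.00 − $5,200.00) = $333.24 + 16.17% × $2,755.00 = $778.72
Social Insurance: 5.74% × $7,955.00 = $456.62
Long-Term Care Levy: 3.8% × $7,955.00 = $302.29
Transit Levy: cap $418,330.00 − YTD $413,725.00 = $4,605.00 subject; 2.2% × $4,605.00 = $101.31
Total: $778.72 + $456.62 + $302.29 + $101.31 = $1,638.94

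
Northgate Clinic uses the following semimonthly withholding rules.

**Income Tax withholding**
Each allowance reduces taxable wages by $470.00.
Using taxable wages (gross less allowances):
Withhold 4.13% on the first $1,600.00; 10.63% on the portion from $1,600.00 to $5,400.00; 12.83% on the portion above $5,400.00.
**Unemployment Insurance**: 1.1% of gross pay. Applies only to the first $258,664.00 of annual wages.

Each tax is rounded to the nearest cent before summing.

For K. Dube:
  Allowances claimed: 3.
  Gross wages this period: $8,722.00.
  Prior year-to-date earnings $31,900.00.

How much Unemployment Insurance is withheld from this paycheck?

Unemployment Insurance: 1.1% × $8,722.00 = $95.94

$95.94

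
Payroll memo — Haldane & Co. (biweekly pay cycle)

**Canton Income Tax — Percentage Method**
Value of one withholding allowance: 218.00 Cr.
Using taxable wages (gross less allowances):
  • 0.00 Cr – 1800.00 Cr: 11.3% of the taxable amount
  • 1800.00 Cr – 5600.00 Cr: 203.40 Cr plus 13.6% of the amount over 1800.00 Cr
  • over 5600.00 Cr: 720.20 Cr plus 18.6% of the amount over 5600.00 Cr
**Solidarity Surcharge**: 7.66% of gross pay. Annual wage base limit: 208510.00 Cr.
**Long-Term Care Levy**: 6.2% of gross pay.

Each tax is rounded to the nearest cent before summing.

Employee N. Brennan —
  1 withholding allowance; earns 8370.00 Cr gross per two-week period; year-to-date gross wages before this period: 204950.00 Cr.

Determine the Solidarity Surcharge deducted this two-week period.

272.70 Cr

Solidarity Surcharge: cap 208510.00 Cr − YTD 204950.00 Cr = 3560.00 Cr subject; 7.66% × 3560.00 Cr = 272.70 Cr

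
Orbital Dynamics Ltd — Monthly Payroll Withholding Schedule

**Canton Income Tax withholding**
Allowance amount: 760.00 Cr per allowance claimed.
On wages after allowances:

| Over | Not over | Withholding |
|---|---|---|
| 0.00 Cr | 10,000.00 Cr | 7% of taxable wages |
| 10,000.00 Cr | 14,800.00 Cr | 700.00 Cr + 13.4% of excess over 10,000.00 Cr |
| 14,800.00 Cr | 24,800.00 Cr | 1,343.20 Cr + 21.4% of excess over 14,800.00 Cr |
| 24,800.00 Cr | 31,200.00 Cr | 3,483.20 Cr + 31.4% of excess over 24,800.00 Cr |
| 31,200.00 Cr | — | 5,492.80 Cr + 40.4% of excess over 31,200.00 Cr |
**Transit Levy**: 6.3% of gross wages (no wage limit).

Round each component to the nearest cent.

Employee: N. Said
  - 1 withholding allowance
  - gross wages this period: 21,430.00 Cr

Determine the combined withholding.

3,949.47 Cr

Canton Income Tax: taxable = 21,430.00 Cr − 1×760.00 Cr = 20,670.00 Cr
  1,343.20 Cr + 21.4% × (20,670.00 Cr − 14,800.00 Cr) = 1,343.20 Cr + 21.4% × 5,870.00 Cr = 2,599.38 Cr
Transit Levy: 6.3% × 21,430.00 Cr = 1,350.09 Cr
Total: 2,599.38 Cr + 1,350.09 Cr = 3,949.47 Cr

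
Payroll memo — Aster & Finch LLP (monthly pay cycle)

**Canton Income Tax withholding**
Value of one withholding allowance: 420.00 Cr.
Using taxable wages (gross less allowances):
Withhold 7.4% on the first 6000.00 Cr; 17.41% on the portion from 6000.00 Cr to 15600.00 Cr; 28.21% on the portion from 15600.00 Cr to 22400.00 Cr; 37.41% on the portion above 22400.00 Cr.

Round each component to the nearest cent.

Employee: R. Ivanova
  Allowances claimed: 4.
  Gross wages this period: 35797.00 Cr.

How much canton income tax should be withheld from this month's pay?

Canton Income Tax: taxable = 35797.00 Cr − 4×420.00 Cr = 34117.00 Cr
  4033.64 Cr + 37.41% × (34117.00 Cr − 22400.00 Cr) = 4033.64 Cr + 37.41% × 11717.00 Cr = 8416.97 Cr

8416.97 Cr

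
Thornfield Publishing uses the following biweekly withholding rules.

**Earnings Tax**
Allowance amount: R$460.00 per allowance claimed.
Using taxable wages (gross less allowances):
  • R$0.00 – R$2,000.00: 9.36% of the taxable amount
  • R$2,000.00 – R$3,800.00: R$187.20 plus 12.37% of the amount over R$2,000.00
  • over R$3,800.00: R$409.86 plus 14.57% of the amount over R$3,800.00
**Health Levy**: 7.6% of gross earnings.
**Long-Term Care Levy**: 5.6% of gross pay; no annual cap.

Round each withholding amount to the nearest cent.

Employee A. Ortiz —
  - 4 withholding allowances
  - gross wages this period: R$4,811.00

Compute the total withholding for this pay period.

R$942.37

Earnings Tax: taxable = R$4,811.00 − 4×R$460.00 = R$2,971.00
  R$187.20 + 12.37% × (R$2,971.00 − R$2,000.00) = R$187.20 + 12.37% × R$971.00 = R$307.31
Health Levy: 7.6% × R$4,811.00 = R$365.64
Long-Term Care Levy: 5.6% × R$4,811.00 = R$269.42
Total: R$307.31 + R$365.64 + R$269.42 = R$942.37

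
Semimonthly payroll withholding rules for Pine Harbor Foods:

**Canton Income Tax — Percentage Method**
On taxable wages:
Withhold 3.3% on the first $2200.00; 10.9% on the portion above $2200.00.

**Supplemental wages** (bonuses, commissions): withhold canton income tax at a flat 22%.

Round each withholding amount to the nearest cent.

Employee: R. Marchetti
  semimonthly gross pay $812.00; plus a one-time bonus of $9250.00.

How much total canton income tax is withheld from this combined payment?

Canton Income Tax: taxable = $812.00
  3.3% × $812.00 = $26.80
Supplemental (22% flat on bonus): 22% × $9250.00 = $2035.00
Total canton income tax: $26.80 + $2035.00 = $2061.80

$2061.80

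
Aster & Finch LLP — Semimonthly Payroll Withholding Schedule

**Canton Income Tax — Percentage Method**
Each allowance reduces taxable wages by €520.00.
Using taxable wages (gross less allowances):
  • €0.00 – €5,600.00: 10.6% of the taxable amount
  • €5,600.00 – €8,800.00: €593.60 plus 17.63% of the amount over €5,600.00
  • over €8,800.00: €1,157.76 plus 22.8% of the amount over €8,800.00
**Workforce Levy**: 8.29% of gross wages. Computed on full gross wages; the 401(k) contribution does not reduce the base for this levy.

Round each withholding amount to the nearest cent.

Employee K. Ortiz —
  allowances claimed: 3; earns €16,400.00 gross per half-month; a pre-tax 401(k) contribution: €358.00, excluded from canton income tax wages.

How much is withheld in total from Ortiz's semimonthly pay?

Canton Income Tax: taxable = €16,400.00 − €358.00 − 3×€520.00 = €14,482.00
  €1,157.76 + 22.8% × (€14,482.00 − €8,800.00) = €1,157.76 + 22.8% × €5,682.00 = €2,453.26
Workforce Levy: 8.29% × €16,400.00 = €1,359.56
Total: €2,453.26 + €1,359.56 = €3,812.82

€3,812.82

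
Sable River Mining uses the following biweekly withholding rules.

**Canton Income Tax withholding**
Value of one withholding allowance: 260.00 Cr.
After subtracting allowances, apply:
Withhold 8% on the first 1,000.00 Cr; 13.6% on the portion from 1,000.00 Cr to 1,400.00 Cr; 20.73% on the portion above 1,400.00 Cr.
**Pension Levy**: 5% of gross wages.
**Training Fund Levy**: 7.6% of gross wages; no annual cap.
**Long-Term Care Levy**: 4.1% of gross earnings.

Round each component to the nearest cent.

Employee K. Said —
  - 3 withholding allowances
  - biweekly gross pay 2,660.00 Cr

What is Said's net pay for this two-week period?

Canton Income Tax: taxable = 2,660.00 Cr − 3×260.00 Cr = 1,880.00 Cr
  134.40 Cr + 20.73% × (1,880.00 Cr − 1,400.00 Cr) = 134.40 Cr + 20.73% × 480.00 Cr = 233.90 Cr
Pension Levy: 5% × 2,660.00 Cr = 133.00 Cr
Training Fund Levy: 7.6% × 2,660.00 Cr = 202.16 Cr
Long-Term Care Levy: 4.1% × 2,660.00 Cr = 109.06 Cr
Total withheld: 233.90 Cr + 133.00 Cr + 202.16 Cr + 109.06 Cr = 678.12 Cr
Net pay: 2,660.00 Cr − 678.12 Cr = 1,981.88 Cr

1,981.88 Cr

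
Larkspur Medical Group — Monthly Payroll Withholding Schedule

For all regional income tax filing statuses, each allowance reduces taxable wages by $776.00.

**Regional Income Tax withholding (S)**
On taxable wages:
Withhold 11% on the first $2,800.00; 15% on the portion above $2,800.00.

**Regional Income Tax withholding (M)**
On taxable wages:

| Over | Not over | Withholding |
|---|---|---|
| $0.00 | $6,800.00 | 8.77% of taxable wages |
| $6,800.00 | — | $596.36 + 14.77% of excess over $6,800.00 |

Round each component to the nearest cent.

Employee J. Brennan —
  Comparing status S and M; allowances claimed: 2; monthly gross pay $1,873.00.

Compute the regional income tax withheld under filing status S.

$35.31

Regional Income Tax (S): taxable = $1,873.00 − 2×$776.00 = $321.00
  11% × $321.00 = $35.31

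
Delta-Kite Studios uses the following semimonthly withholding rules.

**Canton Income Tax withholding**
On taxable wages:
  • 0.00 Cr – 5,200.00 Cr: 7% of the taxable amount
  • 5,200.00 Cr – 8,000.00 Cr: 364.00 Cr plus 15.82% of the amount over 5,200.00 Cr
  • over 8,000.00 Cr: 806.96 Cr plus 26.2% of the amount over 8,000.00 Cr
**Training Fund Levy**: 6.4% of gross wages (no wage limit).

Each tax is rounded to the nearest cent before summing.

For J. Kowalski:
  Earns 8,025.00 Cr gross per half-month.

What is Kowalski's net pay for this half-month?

6,697.89 Cr

Canton Income Tax: taxable = 8,025.00 Cr
  806.96 Cr + 26.2% × (8,025.00 Cr − 8,000.00 Cr) = 806.96 Cr + 26.2% × 25.00 Cr = 813.51 Cr
Training Fund Levy: 6.4% × 8,025.00 Cr = 513.60 Cr
Total withheld: 813.51 Cr + 513.60 Cr = 1,327.11 Cr
Net pay: 8,025.00 Cr − 1,327.11 Cr = 6,697.89 Cr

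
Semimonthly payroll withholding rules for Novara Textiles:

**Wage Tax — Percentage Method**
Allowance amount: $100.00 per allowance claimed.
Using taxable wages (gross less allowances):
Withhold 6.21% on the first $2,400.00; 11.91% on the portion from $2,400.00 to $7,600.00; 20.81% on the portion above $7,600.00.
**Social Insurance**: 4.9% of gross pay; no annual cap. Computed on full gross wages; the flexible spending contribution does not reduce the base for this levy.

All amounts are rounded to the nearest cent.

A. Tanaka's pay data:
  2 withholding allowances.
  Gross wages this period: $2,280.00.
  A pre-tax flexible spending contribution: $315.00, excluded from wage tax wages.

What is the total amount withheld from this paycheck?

$221.33

Wage Tax: taxable = $2,280.00 − $315.00 − 2×$100.00 = $1,765.00
  6.21% × $1,765.00 = $109.61
Social Insurance: 4.9% × $2,280.00 = $111.72
Total: $109.61 + $111.72 = $221.33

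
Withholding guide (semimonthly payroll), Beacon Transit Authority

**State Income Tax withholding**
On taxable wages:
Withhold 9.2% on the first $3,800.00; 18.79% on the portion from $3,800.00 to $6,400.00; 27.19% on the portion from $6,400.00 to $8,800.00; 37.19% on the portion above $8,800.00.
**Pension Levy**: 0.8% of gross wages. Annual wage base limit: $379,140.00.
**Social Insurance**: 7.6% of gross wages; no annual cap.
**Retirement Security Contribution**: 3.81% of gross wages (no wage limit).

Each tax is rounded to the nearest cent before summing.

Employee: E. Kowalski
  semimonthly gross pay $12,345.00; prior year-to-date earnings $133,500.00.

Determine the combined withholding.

$4,316.41

State Income Tax: taxable = $12,345.00
  $1,490.70 + 37.19% × ($12,345.00 − $8,800.00) = $1,490.70 + 37.19% × $3,545.00 = $2,809.09
Pension Levy: 0.8% × $12,345.00 = $98.76
Social Insurance: 7.6% × $12,345.00 = $938.22
Retirement Security Contribution: 3.81% × $12,345.00 = $470.34
Total: $2,809.09 + $98.76 + $938.22 + $470.34 = $4,316.41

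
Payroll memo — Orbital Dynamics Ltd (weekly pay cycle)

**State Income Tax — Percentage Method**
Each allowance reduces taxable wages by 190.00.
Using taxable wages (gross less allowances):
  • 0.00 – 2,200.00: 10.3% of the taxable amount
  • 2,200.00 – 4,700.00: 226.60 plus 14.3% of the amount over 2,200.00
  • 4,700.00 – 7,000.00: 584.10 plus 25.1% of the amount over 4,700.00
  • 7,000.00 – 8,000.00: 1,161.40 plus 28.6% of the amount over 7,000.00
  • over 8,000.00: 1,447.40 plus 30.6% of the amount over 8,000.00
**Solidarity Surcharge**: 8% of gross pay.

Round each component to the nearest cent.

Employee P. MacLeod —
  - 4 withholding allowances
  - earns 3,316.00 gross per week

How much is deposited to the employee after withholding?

State Income Tax: taxable = 3,316.00 − 4×190.00 = 2,556.00
  226.60 + 14.3% × (2,556.00 − 2,200.00) = 226.60 + 14.3% × 356.00 = 277.51
Solidarity Surcharge: 8% × 3,316.00 = 265.28
Total withheld: 277.51 + 265.28 = 542.79
Net pay: 3,316.00 − 542.79 = 2,773.21

2,773.21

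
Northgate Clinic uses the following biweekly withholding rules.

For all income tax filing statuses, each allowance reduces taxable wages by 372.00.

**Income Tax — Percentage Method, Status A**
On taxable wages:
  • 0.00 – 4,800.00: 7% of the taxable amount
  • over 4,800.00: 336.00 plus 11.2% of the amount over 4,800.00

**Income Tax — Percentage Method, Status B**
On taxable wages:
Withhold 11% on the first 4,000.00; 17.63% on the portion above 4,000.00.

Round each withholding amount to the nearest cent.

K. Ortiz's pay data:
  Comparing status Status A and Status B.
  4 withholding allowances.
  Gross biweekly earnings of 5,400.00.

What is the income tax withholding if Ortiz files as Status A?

Income Tax (Status A): taxable = 5,400.00 − 4×372.00 = 3,912.00
  7% × 3,912.00 = 273.84

273.84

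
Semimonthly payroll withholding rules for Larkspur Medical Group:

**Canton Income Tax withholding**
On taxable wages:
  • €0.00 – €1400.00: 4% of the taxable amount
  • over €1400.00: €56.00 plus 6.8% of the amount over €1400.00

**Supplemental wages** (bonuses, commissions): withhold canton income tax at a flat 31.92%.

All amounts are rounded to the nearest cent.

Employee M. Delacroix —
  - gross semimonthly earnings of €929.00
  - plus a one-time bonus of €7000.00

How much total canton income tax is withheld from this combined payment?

€2271.56

Canton Income Tax: taxable = €929.00
  4% × €929.00 = €37.16
Supplemental (31.92% flat on bonus): 31.92% × €7000.00 = €2234.40
Total canton income tax: €37.16 + €2234.40 = €2271.56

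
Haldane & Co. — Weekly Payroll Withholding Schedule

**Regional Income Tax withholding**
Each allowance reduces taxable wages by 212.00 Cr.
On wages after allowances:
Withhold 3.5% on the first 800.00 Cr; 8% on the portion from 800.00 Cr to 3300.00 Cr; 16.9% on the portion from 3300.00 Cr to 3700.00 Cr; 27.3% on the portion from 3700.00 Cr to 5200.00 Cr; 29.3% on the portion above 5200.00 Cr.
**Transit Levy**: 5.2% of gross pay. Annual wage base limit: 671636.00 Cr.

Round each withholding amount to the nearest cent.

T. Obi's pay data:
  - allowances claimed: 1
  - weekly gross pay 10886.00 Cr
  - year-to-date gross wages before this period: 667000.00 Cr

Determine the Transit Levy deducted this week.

Transit Levy: cap 671636.00 Cr − YTD 667000.00 Cr = 4636.00 Cr subject; 5.2% × 4636.00 Cr = 241.07 Cr

241.07 Cr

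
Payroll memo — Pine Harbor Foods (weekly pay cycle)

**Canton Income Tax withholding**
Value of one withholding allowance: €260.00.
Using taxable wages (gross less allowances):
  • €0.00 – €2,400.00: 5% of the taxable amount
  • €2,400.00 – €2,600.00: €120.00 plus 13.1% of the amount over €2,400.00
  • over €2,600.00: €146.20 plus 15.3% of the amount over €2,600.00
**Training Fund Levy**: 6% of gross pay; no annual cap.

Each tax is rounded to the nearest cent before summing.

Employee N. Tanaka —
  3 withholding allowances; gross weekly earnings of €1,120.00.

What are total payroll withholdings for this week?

Canton Income Tax: taxable = €1,120.00 − 3×€260.00 = €340.00
  5% × €340.00 = €17.00
Training Fund Levy: 6% × €1,120.00 = €67.20
Total: €17.00 + €67.20 = €84.20

€84.20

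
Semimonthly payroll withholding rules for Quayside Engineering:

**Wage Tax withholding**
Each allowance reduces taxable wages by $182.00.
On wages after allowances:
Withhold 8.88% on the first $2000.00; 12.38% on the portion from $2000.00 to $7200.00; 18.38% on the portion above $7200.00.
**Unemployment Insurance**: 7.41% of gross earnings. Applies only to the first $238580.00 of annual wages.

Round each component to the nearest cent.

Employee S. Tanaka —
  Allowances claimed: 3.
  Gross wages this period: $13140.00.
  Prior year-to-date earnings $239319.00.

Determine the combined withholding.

Wage Tax: taxable = $13140.00 − 3×$182.00 = $12594.00
  $821.36 + 18.38% × ($12594.00 − $7200.00) = $821.36 + 18.38% × $5394.00 = $1812.78
Unemployment Insurance: YTD $239319.00 ≥ cap $238580.00 → $0.00
Total: $1812.78 + $0.00 = $1812.78

$1812.78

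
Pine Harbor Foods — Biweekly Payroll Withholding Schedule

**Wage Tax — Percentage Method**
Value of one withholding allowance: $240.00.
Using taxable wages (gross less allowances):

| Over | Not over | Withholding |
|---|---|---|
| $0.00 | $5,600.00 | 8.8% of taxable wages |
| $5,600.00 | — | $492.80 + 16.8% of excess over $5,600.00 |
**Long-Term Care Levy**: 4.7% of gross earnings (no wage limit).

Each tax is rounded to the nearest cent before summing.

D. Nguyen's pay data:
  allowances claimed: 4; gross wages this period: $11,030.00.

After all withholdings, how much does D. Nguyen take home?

Wage Tax: taxable = $11,030.00 − 4×$240.00 = $10,070.00
  $492.80 + 16.8% × ($10,070.00 − $5,600.00) = $492.80 + 16.8% × $4,470.00 = $1,243.76
Long-Term Care Levy: 4.7% × $11,030.00 = $518.41
Total withheld: $1,243.76 + $518.41 = $1,762.17
Net pay: $11,030.00 − $1,762.17 = $9,267.83

$9,267.83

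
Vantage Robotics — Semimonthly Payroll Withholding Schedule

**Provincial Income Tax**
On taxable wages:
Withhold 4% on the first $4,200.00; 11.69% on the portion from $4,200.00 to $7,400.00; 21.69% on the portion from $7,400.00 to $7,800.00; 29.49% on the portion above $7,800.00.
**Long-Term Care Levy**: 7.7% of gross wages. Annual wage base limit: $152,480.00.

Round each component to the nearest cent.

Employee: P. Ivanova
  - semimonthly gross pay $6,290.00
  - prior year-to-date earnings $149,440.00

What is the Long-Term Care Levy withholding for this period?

Long-Term Care Levy: cap $152,480.00 − YTD $149,440.00 = $3,040.00 subject; 7.7% × $3,040.00 = $234.08

$234.08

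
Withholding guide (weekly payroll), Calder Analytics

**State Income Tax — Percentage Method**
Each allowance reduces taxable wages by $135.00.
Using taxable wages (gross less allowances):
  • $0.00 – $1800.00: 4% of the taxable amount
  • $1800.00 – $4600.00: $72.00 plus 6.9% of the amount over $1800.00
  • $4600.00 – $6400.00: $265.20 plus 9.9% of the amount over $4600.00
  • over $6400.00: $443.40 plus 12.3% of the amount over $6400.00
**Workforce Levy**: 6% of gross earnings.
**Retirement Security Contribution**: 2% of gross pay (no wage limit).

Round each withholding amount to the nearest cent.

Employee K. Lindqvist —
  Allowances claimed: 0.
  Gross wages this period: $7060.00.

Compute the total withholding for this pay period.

$1089.38

State Income Tax: taxable = $7060.00
  $443.40 + 12.3% × ($7060.00 − $6400.00) = $443.40 + 12.3% × $660.00 = $524.58
Workforce Levy: 6% × $7060.00 = $423.60
Retirement Security Contribution: 2% × $7060.00 = $141.20
Total: $524.58 + $423.60 + $141.20 = $1089.38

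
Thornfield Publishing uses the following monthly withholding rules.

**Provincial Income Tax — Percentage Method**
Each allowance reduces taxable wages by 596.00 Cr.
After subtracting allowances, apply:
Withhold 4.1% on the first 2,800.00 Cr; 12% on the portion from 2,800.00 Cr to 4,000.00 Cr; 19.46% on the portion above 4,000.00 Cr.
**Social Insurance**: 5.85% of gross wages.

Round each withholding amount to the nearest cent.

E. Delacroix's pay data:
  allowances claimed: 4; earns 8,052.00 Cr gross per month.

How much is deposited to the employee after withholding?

6,997.57 Cr

Provincial Income Tax: taxable = 8,052.00 Cr − 4×596.00 Cr = 5,668.00 Cr
  258.80 Cr + 19.46% × (5,668.00 Cr − 4,000.00 Cr) = 258.80 Cr + 19.46% × 1,668.00 Cr = 583.39 Cr
Social Insurance: 5.85% × 8,052.00 Cr = 471.04 Cr
Total withheld: 583.39 Cr + 471.04 Cr = 1,054.43 Cr
Net pay: 8,052.00 Cr − 1,054.43 Cr = 6,997.57 Cr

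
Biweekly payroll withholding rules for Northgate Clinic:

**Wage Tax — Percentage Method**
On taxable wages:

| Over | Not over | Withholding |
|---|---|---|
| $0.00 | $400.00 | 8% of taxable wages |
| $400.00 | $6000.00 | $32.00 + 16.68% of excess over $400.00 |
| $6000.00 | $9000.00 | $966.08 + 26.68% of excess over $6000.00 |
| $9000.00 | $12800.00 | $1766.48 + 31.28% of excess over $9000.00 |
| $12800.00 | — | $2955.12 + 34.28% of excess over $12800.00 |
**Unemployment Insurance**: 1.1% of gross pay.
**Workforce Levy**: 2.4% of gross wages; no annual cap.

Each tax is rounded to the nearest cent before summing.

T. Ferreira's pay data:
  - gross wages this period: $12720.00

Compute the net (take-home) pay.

$9344.70

Wage Tax: taxable = $12720.00
  $1766.48 + 31.28% × ($12720.00 − $9000.00) = $1766.48 + 31.28% × $3720.00 = $2930.10
Unemployment Insurance: 1.1% × $12720.00 = $139.92
Workforce Levy: 2.4% × $12720.00 = $305.28
Total withheld: $2930.10 + $139.92 + $305.28 = $3375.30
Net pay: $12720.00 − $3375.30 = $9344.70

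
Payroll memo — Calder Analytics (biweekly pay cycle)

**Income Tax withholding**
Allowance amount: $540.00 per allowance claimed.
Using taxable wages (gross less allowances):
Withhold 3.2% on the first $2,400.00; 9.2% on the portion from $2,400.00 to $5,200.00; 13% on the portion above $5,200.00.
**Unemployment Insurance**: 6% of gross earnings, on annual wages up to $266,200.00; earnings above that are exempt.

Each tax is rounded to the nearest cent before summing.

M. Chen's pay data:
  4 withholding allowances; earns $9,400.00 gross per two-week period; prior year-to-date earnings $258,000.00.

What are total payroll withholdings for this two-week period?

Income Tax: taxable = $9,400.00 − 4×$540.00 = $7,240.00
  $334.40 + 13% × ($7,240.00 − $5,200.00) = $334.40 + 13% × $2,040.00 = $599.60
Unemployment Insurance: cap $266,200.00 − YTD $258,000.00 = $8,200.00 subject; 6% × $8,200.00 = $492.00
Total: $599.60 + $492.00 = $1,091.60

$1,091.60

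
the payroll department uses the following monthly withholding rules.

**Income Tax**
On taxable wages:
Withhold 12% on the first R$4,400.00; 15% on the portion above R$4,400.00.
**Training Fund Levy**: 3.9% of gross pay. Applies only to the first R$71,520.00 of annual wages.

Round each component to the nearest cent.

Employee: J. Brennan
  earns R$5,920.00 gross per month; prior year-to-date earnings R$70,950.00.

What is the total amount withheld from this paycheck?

R$778.23

Income Tax: taxable = R$5,920.00
  R$528.00 + 15% × (R$5,920.00 − R$4,400.00) = R$528.00 + 15% × R$1,520.00 = R$756.00
Training Fund Levy: cap R$71,520.00 − YTD R$70,950.00 = R$570.00 subject; 3.9% × R$570.00 = R$22.23
Total: R$756.00 + R$22.23 = R$778.23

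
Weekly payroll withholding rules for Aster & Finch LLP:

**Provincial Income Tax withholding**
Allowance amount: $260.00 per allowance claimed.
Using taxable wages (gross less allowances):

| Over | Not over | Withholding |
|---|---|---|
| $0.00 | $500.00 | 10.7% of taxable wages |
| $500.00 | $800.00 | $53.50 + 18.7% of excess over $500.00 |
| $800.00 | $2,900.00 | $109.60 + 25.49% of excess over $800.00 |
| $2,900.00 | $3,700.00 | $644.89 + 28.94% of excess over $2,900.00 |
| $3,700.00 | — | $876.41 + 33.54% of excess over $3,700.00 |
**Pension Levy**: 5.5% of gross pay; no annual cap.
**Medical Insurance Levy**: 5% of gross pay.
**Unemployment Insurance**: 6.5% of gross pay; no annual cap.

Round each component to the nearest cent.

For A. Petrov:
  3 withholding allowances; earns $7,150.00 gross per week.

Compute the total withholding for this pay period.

Provincial Income Tax: taxable = $7,150.00 − 3×$260.00 = $6,370.00
  $876.41 + 33.54% × ($6,370.00 − $3,700.00) = $876.41 + 33.54% × $2,670.00 = $1,771.93
Pension Levy: 5.5% × $7,150.00 = $393.25
Medical Insurance Levy: 5% × $7,150.00 = $357.50
Unemployment Insurance: 6.5% × $7,150.00 = $464.75
Total: $1,771.93 + $393.25 + $357.50 + $464.75 = $2,987.43

$2,987.43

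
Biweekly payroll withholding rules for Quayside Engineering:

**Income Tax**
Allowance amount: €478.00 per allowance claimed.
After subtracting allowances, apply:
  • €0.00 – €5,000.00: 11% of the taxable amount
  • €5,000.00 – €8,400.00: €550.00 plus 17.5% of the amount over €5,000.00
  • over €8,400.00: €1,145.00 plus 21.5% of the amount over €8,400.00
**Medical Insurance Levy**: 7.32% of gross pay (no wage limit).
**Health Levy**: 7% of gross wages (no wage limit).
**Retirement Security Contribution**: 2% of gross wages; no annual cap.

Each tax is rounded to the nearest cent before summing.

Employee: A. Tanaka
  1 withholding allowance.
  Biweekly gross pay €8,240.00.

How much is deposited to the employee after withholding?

Income Tax: taxable = €8,240.00 − 1×€478.00 = €7,762.00
  €550.00 + 17.5% × (€7,762.00 − €5,000.00) = €550.00 + 17.5% × €2,762.00 = €1,033.35
Medical Insurance Levy: 7.32% × €8,240.00 = €603.17
Health Levy: 7% × €8,240.00 = €576.80
Retirement Security Contribution: 2% × €8,240.00 = €164.80
Total withheld: €1,033.35 + €603.17 + €576.80 + €164.80 = €2,378.12
Net pay: €8,240.00 − €2,378.12 = €5,861.88

€5,861.88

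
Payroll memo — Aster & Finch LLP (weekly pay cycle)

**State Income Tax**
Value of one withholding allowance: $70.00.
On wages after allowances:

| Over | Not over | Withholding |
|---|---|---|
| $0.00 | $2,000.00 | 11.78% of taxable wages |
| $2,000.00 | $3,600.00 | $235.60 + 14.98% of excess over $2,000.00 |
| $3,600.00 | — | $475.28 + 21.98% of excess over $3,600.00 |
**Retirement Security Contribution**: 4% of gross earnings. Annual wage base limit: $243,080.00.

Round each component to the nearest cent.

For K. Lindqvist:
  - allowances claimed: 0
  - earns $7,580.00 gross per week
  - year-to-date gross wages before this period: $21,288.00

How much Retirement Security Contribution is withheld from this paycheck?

$303.20

Retirement Security Contribution: 4% × $7,580.00 = $303.20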